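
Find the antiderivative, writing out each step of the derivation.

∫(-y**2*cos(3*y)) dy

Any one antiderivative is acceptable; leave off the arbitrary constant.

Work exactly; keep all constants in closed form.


Step 1. Integrate ∫(-y**2*cos(3*y)) dy by parts with u = y**2, dv = (-cos(3*y)) dy, so v = -sin(3*y)/3: now -y**2*sin(3*y)/3 + ∫(2*y*sin(3*y)/3) dy.
Step 2. Integrate ∫(2*y*sin(3*y)/3) dy by parts with u = y, dv = (2*sin(3*y)/3) dy, so v = -2*cos(3*y)/9: now -y**2*sin(3*y)/3 - 2*y*cos(3*y)/9 + ∫(2*cos(3*y)/9) dy.
Step 3. Evaluate the standard form: now -y**2*sin(3*y)/3 - 2*y*cos(3*y)/9 + 2*sin(3*y)/27.
Answer: -y**2*sin(3*y)/3 - 2*y*cos(3*y)/9 + 2*sin(3*y)/27.


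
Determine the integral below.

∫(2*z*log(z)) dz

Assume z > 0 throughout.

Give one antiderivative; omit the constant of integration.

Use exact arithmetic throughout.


Answer: z**2*log(z) - z**2/2.


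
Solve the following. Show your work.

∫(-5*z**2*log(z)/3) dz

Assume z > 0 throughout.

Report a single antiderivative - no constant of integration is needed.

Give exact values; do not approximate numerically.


Step 1. Integrate ∫(-5*z**2*log(z)/3) dz by parts with u = log(z), dv = (-5*z**2/3) dz, so v = -5*z**3/9 [assuming z > 0]: now -5*z**3*log(z)/9 + ∫(5*z**2/9) dz.
Step 2. Evaluate the standard form: now -5*z**3*log(z)/9 + 5*z**3/27.
Answer: -5*z**3*log(z)/9 + 5*z**3/27.


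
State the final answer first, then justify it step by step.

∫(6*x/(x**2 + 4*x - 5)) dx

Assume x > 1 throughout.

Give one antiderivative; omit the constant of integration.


The answer is log(x - 1) + 5*log(x + 5).
Step 1. Decompose ∫(6*x/(x**2 + 4*x - 5)) dx by partial fractions, 6*x/(x**2 + 4*x - 5) = 5/(x + 5) + 1/(x - 1): now ∫(1/(x - 1)) dx + ∫(5/(x + 5)) dx.
Step 2. Evaluate the standard form [assuming x > 1]: now log(x - 1) + ∫(5/(x + 5)) dx.
Step 3. Evaluate the standard form [assuming x > -5]: now log(x - 1) + 5*log(x + 5).
Answer: log(x - 1) + 5*log(x + 5).


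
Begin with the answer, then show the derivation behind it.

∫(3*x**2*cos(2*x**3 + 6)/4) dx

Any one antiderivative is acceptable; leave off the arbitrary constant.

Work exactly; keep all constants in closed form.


The answer is sin(2*x**3 + 6)/8.
Step 1. Substitute u = x**3 + 3, turning ∫(3*x**2*cos(2*x**3 + 6)/4) dx into ∫(cos(2*u)/4) du: now ∫(cos(2*u)/4) du.
Step 2. Evaluate the standard form: now sin(2*u)/8.
Step 3. Substitute back u = x**3 + 3: now sin(2*x**3 + 6)/8.
Answer: sin(2*x**3 + 6)/8.


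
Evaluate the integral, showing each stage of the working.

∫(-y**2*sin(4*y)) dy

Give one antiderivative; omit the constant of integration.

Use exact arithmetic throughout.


Step 1. Integrate ∫(-y**2*sin(4*y)) dy by parts with u = y**2, dv = (-sin(4*y)) dy, so v = cos(4*y)/4: now y**2*cos(4*y)/4 + ∫(-y*cos(4*y)/2) dy.
Step 2. Integrate ∫(-y*cos(4*y)/2) dy by parts with u = y, dv = (-cos(4*y)/2) dy, so v = -sin(4*y)/8: now y**2*cos(4*y)/4 - y*sin(4*y)/8 + ∫(sin(4*y)/8) dy.
Step 3. Evaluate the standard form: now y**2*cos(4*y)/4 - y*sin(4*y)/8 - cos(4*y)/32.
Answer: y**2*cos(4*y)/4 - y*sin(4*y)/8 - cos(4*y)/32.


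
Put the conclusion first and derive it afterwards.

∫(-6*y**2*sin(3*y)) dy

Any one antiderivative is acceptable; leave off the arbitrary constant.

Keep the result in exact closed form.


The answer is 2*y**2*cos(3*y) - 4*y*sin(3*y)/3 - 4*cos(3*y)/9.
Step 1. Integrate ∫(-6*y**2*sin(3*y)) dy by parts with u = y**2, dv = (-6*sin(3*y)) dy, so v = 2*cos(3*y): now 2*y**2*cos(3*y) + ∫(-4*y*cos(3*y)) dy.
Step 2. Integrate ∫(-4*y*cos(3*y)) dy by parts with u = y, dv = (-4*cos(3*y)) dy, so v = -4*sin(3*y)/3: now 2*y**2*cos(3*y) - 4*y*sin(3*y)/3 + ∫(4*sin(3*y)/3) dy.
Step 3. Evaluate the standard form: now 2*y**2*cos(3*y) - 4*y*sin(3*y)/3 - 4*cos(3*y)/9.
Answer: 2*y**2*cos(3*y) - 4*y*sin(3*y)/3 - 4*cos(3*y)/9.


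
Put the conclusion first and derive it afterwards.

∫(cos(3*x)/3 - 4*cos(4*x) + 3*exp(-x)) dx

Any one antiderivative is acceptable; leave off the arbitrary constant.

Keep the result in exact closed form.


The answer is sin(3*x)/9 - sin(4*x) - 3*exp(-x).
Step 1. Rewrite: now ∫(3*exp(-x)) dx + ∫(cos(3*x)/3) dx + ∫(-4*cos(4*x)) dx.
Step 2. Evaluate the standard form: now -sin(4*x) + ∫(3*exp(-x)) dx + ∫(cos(3*x)/3) dx.
Step 3. Evaluate the standard form: now -sin(4*x) + ∫(cos(3*x)/3) dx - 3*exp(-x).
Step 4. Evaluate the standard form: now sin(3*x)/9 - sin(4*x) - 3*exp(-x).
Answer: sin(3*x)/9 - sin(4*x) - 3*exp(-x).


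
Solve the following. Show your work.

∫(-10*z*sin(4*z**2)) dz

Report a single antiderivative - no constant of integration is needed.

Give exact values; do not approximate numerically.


Step 1. Substitute u = z**2, turning ∫(-10*z*sin(4*z**2)) dz into ∫(-5*sin(4*u)) du: now ∫(-5*sin(4*u)) du.
Step 2. Evaluate the standard form: now 5*cos(4*u)/4.
Step 3. Substitute back u = z**2: now 5*cos(4*z**2)/4.
Answer: 5*cos(4*z**2)/4.


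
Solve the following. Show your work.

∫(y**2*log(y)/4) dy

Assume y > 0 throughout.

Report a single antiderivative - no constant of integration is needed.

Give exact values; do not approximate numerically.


Step 1. Integrate ∫(y**2*log(y)/4) dy by parts with u = log(y), dv = (y**2/4) dy, so v = y**3/12 [assuming y > 0]: now y**3*log(y)/12 + ∫(-y**2/12) dy.
Step 2. Evaluate the standard form: now y**3*log(y)/12 - y**3/36.
Answer: y**3*log(y)/12 - y**3/36.


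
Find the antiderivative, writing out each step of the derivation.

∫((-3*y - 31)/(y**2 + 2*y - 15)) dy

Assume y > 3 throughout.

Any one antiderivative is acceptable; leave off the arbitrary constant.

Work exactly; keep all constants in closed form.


Step 1. Decompose ∫((-3*y - 31)/(y**2 + 2*y - 15)) dy by partial fractions, (-3*y - 31)/(y**2 + 2*y - 15) = 2/(y + 5) - 5/(y - 3): now ∫(-5/(y - 3)) dy + ∫(2/(y + 5)) dy.
Step 2. Evaluate the standard form [assuming y > -5]: now 2*log(y + 5) + ∫(-5/(y - 3)) dy.
Step 3. Evaluate the standard form [assuming y > 3]: now -5*log(y - 3) + 2*log(y + 5).
Answer: -5*log(y - 3) + 2*log(y + 5).


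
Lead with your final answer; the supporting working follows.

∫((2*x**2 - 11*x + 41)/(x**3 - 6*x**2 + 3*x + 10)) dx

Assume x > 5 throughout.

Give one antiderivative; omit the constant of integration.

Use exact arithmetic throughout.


The answer is 2*log(x - 5) - 3*log(x - 2) + 3*log(x + 1).
Step 1. Decompose ∫((2*x**2 - 11*x + 41)/(x**3 - 6*x**2 + 3*x + 10)) dx by partial fractions, (2*x**2 - 11*x + 41)/(x**3 - 6*x**2 + 3*x + 10) = 3/(x + 1) - 3/(x - 2) + 2/(x - 5): now ∫(2/(x - 5)) dx + ∫(-3/(x - 2)) dx + ∫(3/(x + 1)) dx.
Step 2. Evaluate the standard form [assuming x > 5]: now 2*log(x - 5) + ∫(-3/(x - 2)) dx + ∫(3/(x + 1)) dx.
Step 3. Evaluate the standard form [assuming x > -1]: now 2*log(x - 5) + 3*log(x + 1) + ∫(-3/(x - 2)) dx.
Step 4. Evaluate the standard form [assuming x > 2]: now 2*log(x - 5) - 3*log(x - 2) + 3*log(x + 1).
Answer: 2*log(x - 5) - 3*log(x - 2) + 3*log(x + 1).


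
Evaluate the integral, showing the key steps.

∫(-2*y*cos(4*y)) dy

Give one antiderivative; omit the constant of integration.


Step 1. Integrate ∫(-2*y*cos(4*y)) dy by parts with u = y, dv = (-2*cos(4*y)) dy, so v = -sin(4*y)/2: now -y*sin(4*y)/2 + ∫(sin(4*y)/2) dy.
Step 2. Evaluate the standard form: now -y*sin(4*y)/2 - cos(4*y)/8.
Answer: -y*sin(4*y)/2 - cos(4*y)/8.


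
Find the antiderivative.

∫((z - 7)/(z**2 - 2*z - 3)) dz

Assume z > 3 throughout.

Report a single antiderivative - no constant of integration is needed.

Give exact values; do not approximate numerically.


Answer: -log(z - 3) + 2*log(z + 1).


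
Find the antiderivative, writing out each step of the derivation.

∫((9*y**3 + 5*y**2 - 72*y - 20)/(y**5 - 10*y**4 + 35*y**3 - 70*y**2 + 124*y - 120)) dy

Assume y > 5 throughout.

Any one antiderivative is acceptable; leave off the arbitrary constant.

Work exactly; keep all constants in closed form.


Step 1. Decompose ∫((9*y**3 + 5*y**2 - 72*y - 20)/(y**5 - 10*y**4 + 35*y**3 - 70*y**2 + 124*y - 120)) dy by partial fractions, (9*y**3 + 5*y**2 - 72*y - 20)/(y**5 - 10*y**4 + 35*y**3 - 70*y**2 + 124*y - 120) = -4/(y**2 + 4) - 3/(y - 2) - 2/(y - 3) + 5/(y - 5): now ∫(5/(y - 5)) dy + ∫(-2/(y - 3)) dy + ∫(-3/(y - 2)) dy + ∫(-4/(y**2 + 4)) dy.
Step 2. Evaluate the standard form [assuming y > 5]: now 5*log(y - 5) + ∫(-2/(y - 3)) dy + ∫(-3/(y - 2)) dy + ∫(-4/(y**2 + 4)) dy.
Step 3. Evaluate the standard form [assuming y > 2]: now 5*log(y - 5) - 3*log(y - 2) + ∫(-2/(y - 3)) dy + ∫(-4/(y**2 + 4)) dy.
Step 4. Evaluate the standard form [assuming y > 3]: now 5*log(y - 5) - 2*log(y - 3) - 3*log(y - 2) + ∫(-4/(y**2 + 4)) dy.
Step 5. Evaluate the standard form: now 5*log(y - 5) - 2*log(y - 3) - 3*log(y - 2) - 2*atan(y/2).
Answer: 5*log(y - 5) - 2*log(y - 3) - 3*log(y - 2) - 2*atan(y/2).


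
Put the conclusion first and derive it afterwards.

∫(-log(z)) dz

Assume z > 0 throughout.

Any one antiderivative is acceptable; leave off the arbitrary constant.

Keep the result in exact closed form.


The answer is -z*log(z) + z.
Step 1. Integrate ∫(-log(z)) dz by parts with u = log(z), dv = (-1) dz, so v = -z [assuming z > 0]: now -z*log(z) + ∫(1) dz.
Step 2. Evaluate the standard form: now -z*log(z) + z.
Answer: -z*log(z) + z.


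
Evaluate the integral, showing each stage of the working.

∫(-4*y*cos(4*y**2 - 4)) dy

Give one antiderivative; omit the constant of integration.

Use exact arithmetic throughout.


Step 1. Substitute u = y**2 - 1, turning ∫(-4*y*cos(4*y**2 - 4)) dy into ∫(-2*cos(4*u)) du: now ∫(-2*cos(4*u)) du.
Step 2. Evaluate the standard form: now -sin(4*u)/2.
Step 3. Substitute back u = y**2 - 1: now -sin(4*y**2 - 4)/2.
Answer: -sin(4*y**2 - 4)/2.


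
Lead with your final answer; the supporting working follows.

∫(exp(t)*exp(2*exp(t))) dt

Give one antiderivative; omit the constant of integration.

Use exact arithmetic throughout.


The answer is exp(2*exp(t))/2.
Step 1. Substitute u = exp(t), turning ∫(exp(t)*exp(2*exp(t))) dt into ∫(exp(2*u)) du: now ∫(exp(2*u)) du.
Step 2. Evaluate the standard form: now exp(2*u)/2.
Step 3. Substitute back u = exp(t): now exp(2*exp(t))/2.
Answer: exp(2*exp(t))/2.


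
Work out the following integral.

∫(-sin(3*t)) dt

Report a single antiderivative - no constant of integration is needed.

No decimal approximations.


Answer: cos(3*t)/3.


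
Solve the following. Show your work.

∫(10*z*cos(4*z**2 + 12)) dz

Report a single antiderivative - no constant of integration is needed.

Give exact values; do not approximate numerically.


Step 1. Substitute u = z**2 + 3, turning ∫(10*z*cos(4*z**2 + 12)) dz into ∫(5*cos(4*u)) du: now ∫(5*cos(4*u)) du.
Step 2. Evaluate the standard form: now 5*sin(4*u)/4.
Step 3. Substitute back u = z**2 + 3: now 5*sin(4*z**2 + 12)/4.
Answer: 5*sin(4*z**2 + 12)/4.


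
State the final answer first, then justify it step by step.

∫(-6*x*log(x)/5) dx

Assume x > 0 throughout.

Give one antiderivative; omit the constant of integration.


The answer is -3*x**2*log(x)/5 + 3*x**2/10.
Step 1. Integrate ∫(-6*x*log(x)/5) dx by parts with u = log(x), dv = (-6*x/5) dx, so v = -3*x**2/5 [assuming x > 0]: now -3*x**2*log(x)/5 + ∫(3*x/5) dx.
Step 2. Evaluate the standard form: now -3*x**2*log(x)/5 + 3*x**2/10.
Answer: -3*x**2*log(x)/5 + 3*x**2/10.


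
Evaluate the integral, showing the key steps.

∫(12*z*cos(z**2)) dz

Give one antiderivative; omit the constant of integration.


Step 1. Substitute u = z**2, turning ∫(12*z*cos(z**2)) dz into ∫(6*cos(u)) du: now ∫(6*cos(u)) du.
Step 2. Evaluate the standard form: now 6*sin(u).
Step 3. Substitute back u = z**2: now 6*sin(z**2).
Answer: 6*sin(z**2).


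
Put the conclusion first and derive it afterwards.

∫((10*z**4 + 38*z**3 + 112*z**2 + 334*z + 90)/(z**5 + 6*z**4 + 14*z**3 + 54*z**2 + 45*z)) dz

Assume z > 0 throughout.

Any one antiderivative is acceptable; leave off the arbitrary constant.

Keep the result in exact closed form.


The answer is 2*log(z) + 4*log(z + 1) + 4*log(z + 5) + 2*atan(z/3)/3.
Step 1. Decompose ∫((10*z**4 + 38*z**3 + 112*z**2 + 334*z + 90)/(z**5 + 6*z**4 + 14*z**3 + 54*z**2 + 45*z)) dz by partial fractions, (10*z**4 + 38*z**3 + 112*z**2 + 334*z + 90)/(z**5 + 6*z**4 + 14*z**3 + 54*z**2 + 45*z) = 2/(z**2 + 9) + 4/(z + 5) + 4/(z + 1) + 2/z: now ∫(2/z) dz + ∫(4/(z + 1)) dz + ∫(4/(z + 5)) dz + ∫(2/(z**2 + 9)) dz.
Step 2. Evaluate the standard form [assuming z > -1]: now 4*log(z + 1) + ∫(2/z) dz + ∫(4/(z + 5)) dz + ∫(2/(z**2 + 9)) dz.
Step 3. Evaluate the standard form [assuming z > 0]: now 2*log(z) + 4*log(z + 1) + ∫(4/(z + 5)) dz + ∫(2/(z**2 + 9)) dz.
Step 4. Evaluate the standard form [assuming z > -5]: now 2*log(z) + 4*log(z + 1) + 4*log(z + 5) + ∫(2/(z**2 + 9)) dz.
Step 5. Evaluate the standard form: now 2*log(z) + 4*log(z + 1) + 4*log(z + 5) + 2*atan(z/3)/3.
Answer: 2*log(z) + 4*log(z + 1) + 4*log(z + 5) + 2*atan(z/3)/3.


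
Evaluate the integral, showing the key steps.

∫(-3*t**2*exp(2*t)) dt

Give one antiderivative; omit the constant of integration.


Step 1. Integrate ∫(-3*t**2*exp(2*t)) dt by parts with u = t**2, dv = (-3*exp(2*t)) dt, so v = -3*exp(2*t)/2: now -3*t**2*exp(2*t)/2 + ∫(3*t*exp(2*t)) dt.
Step 2. Integrate ∫(3*t*exp(2*t)) dt by parts with u = t, dv = (3*exp(2*t)) dt, so v = 3*exp(2*t)/2: now -3*t**2*exp(2*t)/2 + 3*t*exp(2*t)/2 + ∫(-3*exp(2*t)/2) dt.
Step 3. Evaluate the standard form: now -3*t**2*exp(2*t)/2 + 3*t*exp(2*t)/2 - 3*exp(2*t)/4.
Answer: -3*t**2*exp(2*t)/2 + 3*t*exp(2*t)/2 - 3*exp(2*t)/4.


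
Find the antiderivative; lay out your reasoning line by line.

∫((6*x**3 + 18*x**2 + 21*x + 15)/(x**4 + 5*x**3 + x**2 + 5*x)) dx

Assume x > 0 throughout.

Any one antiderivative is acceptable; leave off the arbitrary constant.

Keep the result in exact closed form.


Step 1. Decompose ∫((6*x**3 + 18*x**2 + 21*x + 15)/(x**4 + 5*x**3 + x**2 + 5*x)) dx by partial fractions, (6*x**3 + 18*x**2 + 21*x + 15)/(x**4 + 5*x**3 + x**2 + 5*x) = 3/(x**2 + 1) + 3/(x + 5) + 3/x: now ∫(3/x) dx + ∫(3/(x + 5)) dx + ∫(3/(x**2 + 1)) dx.
Step 2. Evaluate the standard form [assuming x > 0]: now 3*log(x) + ∫(3/(x + 5)) dx + ∫(3/(x**2 + 1)) dx.
Step 3. Evaluate the standard form [assuming x > -5]: now 3*log(x) + 3*log(x + 5) + ∫(3/(x**2 + 1)) dx.
Step 4. Evaluate the standard form: now 3*log(x) + 3*log(x + 5) + 3*atan(x).
Answer: 3*log(x) + 3*log(x + 5) + 3*atan(x).


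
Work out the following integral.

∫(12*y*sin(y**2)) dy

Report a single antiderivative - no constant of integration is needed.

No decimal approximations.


Answer: -6*cos(y**2).


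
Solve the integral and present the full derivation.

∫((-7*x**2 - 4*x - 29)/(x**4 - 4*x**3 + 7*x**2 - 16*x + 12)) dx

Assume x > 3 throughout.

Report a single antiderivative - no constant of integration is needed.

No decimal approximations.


Step 1. Decompose ∫((-7*x**2 - 4*x - 29)/(x**4 - 4*x**3 + 7*x**2 - 16*x + 12)) dx by partial fractions, (-7*x**2 - 4*x - 29)/(x**4 - 4*x**3 + 7*x**2 - 16*x + 12) = 1/(x**2 + 4) + 4/(x - 1) - 4/(x - 3): now ∫(-4/(x - 3)) dx + ∫(4/(x - 1)) dx + ∫(1/(x**2 + 4)) dx.
Step 2. Evaluate the standard form [assuming x > 1]: now 4*log(x - 1) + ∫(-4/(x - 3)) dx + ∫(1/(x**2 + 4)) dx.
Step 3. Evaluate the standard form [assuming x > 3]: now -4*log(x - 3) + 4*log(x - 1) + ∫(1/(x**2 + 4)) dx.
Step 4. Evaluate the standard form: now -4*log(x - 3) + 4*log(x - 1) + atan(x/2)/2.
Answer: -4*log(x - 3) + 4*log(x - 1) + atan(x/2)/2.


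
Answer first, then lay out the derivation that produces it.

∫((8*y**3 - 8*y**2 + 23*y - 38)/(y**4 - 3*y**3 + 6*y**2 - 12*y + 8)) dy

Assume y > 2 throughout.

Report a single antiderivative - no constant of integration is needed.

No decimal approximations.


The answer is 5*log(y - 2) + 3*log(y - 1) + 3*atan(y/2)/2.
Step 1. Decompose ∫((8*y**3 - 8*y**2 + 23*y - 38)/(y**4 - 3*y**3 + 6*y**2 - 12*y + 8)) dy by partial fractions, (8*y**3 - 8*y**2 + 23*y - 38)/(y**4 - 3*y**3 + 6*y**2 - 12*y + 8) = 3/(y**2 + 4) + 3/(y - 1) + 5/(y - 2): now ∫(5/(y - 2)) dy + ∫(3/(y - 1)) dy + ∫(3/(y**2 + 4)) dy.
Step 2. Evaluate the standard form [assuming y > 2]: now 5*log(y - 2) + ∫(3/(y - 1)) dy + ∫(3/(y**2 + 4)) dy.
Step 3. Evaluate the standard form [assuming y > 1]: now 5*log(y - 2) + 3*log(y - 1) + ∫(3/(y**2 + 4)) dy.
Step 4. Evaluate the standard form: now 5*log(y - 2) + 3*log(y - 1) + 3*atan(y/2)/2.
Answer: 5*log(y - 2) + 3*log(y - 1) + 3*atan(y/2)/2.


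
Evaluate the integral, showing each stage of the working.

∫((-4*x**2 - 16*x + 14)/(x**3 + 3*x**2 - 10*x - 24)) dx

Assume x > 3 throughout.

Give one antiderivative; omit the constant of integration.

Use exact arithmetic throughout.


Step 1. Decompose ∫((-4*x**2 - 16*x + 14)/(x**3 + 3*x**2 - 10*x - 24)) dx by partial fractions, (-4*x**2 - 16*x + 14)/(x**3 + 3*x**2 - 10*x - 24) = 1/(x + 4) - 3/(x + 2) - 2/(x - 3): now ∫(-2/(x - 3)) dx + ∫(-3/(x + 2)) dx + ∫(1/(x + 4)) dx.
Step 2. Evaluate the standard form [assuming x > -2]: now -3*log(x + 2) + ∫(-2/(x - 3)) dx + ∫(1/(x + 4)) dx.
Step 3. Evaluate the standard form [assuming x > 3]: now -2*log(x - 3) - 3*log(x + 2) + ∫(1/(x + 4)) dx.
Step 4. Evaluate the standard form [assuming x > -4]: now -2*log(x - 3) - 3*log(x + 2) + log(x + 4).
Answer: -2*log(x - 3) - 3*log(x + 2) + log(x + 4).


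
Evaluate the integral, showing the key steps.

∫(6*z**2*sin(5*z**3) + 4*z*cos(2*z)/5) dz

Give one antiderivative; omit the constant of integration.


Step 1. Rewrite: now ∫(4*z*cos(2*z)/5) dz + ∫(6*z**2*sin(5*z**3)) dz.
Step 2. Integrate ∫(4*z*cos(2*z)/5) dz by parts with u = z, dv = (4*cos(2*z)/5) dz, so v = 2*sin(2*z)/5: now 2*z*sin(2*z)/5 + ∫(6*z**2*sin(5*z**3)) dz + ∫(-2*sin(2*z)/5) dz.
Step 3. Evaluate the standard form: now 2*z*sin(2*z)/5 + cos(2*z)/5 + ∫(6*z**2*sin(5*z**3)) dz.
Step 4. Substitute u = z**3, turning ∫(6*z**2*sin(5*z**3)) dz into ∫(2*sin(5*u)) du: now 2*z*sin(2*z)/5 + cos(2*z)/5 + ∫(2*sin(5*u)) du.
Step 5. Evaluate the standard form: now 2*z*sin(2*z)/5 - 2*cos(5*u)/5 + cos(2*z)/5.
Step 6. Substitute back u = z**3: now 2*z*sin(2*z)/5 + cos(2*z)/5 - 2*cos(5*z**3)/5.
Answer: 2*z*sin(2*z)/5 + cos(2*z)/5 - 2*cos(5*z**3)/5.


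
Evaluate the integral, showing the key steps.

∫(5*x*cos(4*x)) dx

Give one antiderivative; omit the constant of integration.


Step 1. Integrate ∫(5*x*cos(4*x)) dx by parts with u = x, dv = (5*cos(4*x)) dx, so v = 5*sin(4*x)/4: now 5*x*sin(4*x)/4 + ∫(-5*sin(4*x)/4) dx.
Step 2. Evaluate the standard form: now 5*x*sin(4*x)/4 + 5*cos(4*x)/16.
Answer: 5*x*sin(4*x)/4 + 5*cos(4*x)/16.


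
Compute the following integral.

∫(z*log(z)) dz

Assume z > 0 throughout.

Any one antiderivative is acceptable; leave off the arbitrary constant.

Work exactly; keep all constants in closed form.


Answer: z**2*log(z)/2 - z**2/4.


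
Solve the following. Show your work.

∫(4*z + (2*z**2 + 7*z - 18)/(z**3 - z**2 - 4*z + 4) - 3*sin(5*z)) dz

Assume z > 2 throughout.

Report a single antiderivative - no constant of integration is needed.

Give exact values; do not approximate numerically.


Step 1. Rewrite: now ∫(4*z) dz + ∫((2*z**2 + 7*z - 18)/(z**3 - z**2 - 4*z + 4)) dz + ∫(-3*sin(5*z)) dz.
Step 2. Evaluate the standard form: now 3*cos(5*z)/5 + ∫(4*z) dz + ∫((2*z**2 + 7*z - 18)/(z**3 - z**2 - 4*z + 4)) dz.
Step 3. Evaluate the standard form: now 2*z**2 + 3*cos(5*z)/5 + ∫((2*z**2 + 7*z - 18)/(z**3 - z**2 - 4*z + 4)) dz.
Step 4. Decompose ∫((2*z**2 + 7*z - 18)/(z**3 - z**2 - 4*z + 4)) dz by partial fractions, (2*z**2 + 7*z - 18)/(z**3 - z**2 - 4*z + 4) = -2/(z + 2) + 3/(z - 1) + 1/(z - 2): now 2*z**2 + 3*cos(5*z)/5 + ∫(1/(z - 2)) dz + ∫(3/(z - 1)) dz + ∫(-2/(z + 2)) dz.
Step 5. Evaluate the standard form [assuming z > 1]: now 2*z**2 + 3*log(z - 1) + 3*cos(5*z)/5 + ∫(1/(z - 2)) dz + ∫(-2/(z + 2)) dz.
Step 6. Evaluate the standard form [assuming z > 2]: now 2*z**2 + log(z - 2) + 3*log(z - 1) + 3*cos(5*z)/5 + ∫(-2/(z + 2)) dz.
Step 7. Evaluate the standard form [assuming z > -2]: now 2*z**2 + log(z - 2) + 3*log(z - 1) - 2*log(z + 2) + 3*cos(5*z)/5.
Answer: 2*z**2 + log(z - 2) + 3*log(z - 1) - 2*log(z + 2) + 3*cos(5*z)/5.


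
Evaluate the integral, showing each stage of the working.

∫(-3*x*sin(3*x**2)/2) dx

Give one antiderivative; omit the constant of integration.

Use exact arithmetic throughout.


Step 1. Substitute u = x**2, turning ∫(-3*x*sin(3*x**2)/2) dx into ∫(-3*sin(3*u)/4) du: now ∫(-3*sin(3*u)/4) du.
Step 2. Evaluate the standard form: now cos(3*u)/4.
Step 3. Substitute back u = x**2: now cos(3*x**2)/4.
Answer: cos(3*x**2)/4.


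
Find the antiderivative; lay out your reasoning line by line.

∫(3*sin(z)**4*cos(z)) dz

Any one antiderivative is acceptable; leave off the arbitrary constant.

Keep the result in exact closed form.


Step 1. Substitute u = sin(z), turning ∫(3*sin(z)**4*cos(z)) dz into ∫(3*u**4) du: now ∫(3*u**4) du.
Step 2. Evaluate the standard form: now 3*u**5/5.
Step 3. Substitute back u = sin(z): now 3*sin(z)**5/5.
Answer: 3*sin(z)**5/5.


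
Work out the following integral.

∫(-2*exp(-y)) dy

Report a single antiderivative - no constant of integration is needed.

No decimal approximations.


Answer: 2*exp(-y).


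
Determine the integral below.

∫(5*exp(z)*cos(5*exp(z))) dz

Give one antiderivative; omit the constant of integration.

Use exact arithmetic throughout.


Answer: sin(5*exp(z)).


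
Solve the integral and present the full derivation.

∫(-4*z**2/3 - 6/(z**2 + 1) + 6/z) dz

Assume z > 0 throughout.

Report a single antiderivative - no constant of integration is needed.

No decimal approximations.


Step 1. Rewrite: now ∫(6/z) dz + ∫(-4*z**2/3) dz + ∫(-6/(z**2 + 1)) dz.
Step 2. Evaluate the standard form: now -6*atan(z) + ∫(6/z) dz + ∫(-4*z**2/3) dz.
Step 3. Evaluate the standard form [assuming z > 0]: now 6*log(z) - 6*atan(z) + ∫(-4*z**2/3) dz.
Step 4. Evaluate the standard form: now -4*z**3/9 + 6*log(z) - 6*atan(z).
Answer: -4*z**3/9 + 6*log(z) - 6*atan(z).


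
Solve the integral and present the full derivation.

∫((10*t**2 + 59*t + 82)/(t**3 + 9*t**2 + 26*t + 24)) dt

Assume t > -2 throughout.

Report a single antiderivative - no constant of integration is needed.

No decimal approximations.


Step 1. Decompose ∫((10*t**2 + 59*t + 82)/(t**3 + 9*t**2 + 26*t + 24)) dt by partial fractions, (10*t**2 + 59*t + 82)/(t**3 + 9*t**2 + 26*t + 24) = 3/(t + 4) + 5/(t + 3) + 2/(t + 2): now ∫(2/(t + 2)) dt + ∫(5/(t + 3)) dt + ∫(3/(t + 4)) dt.
Step 2. Evaluate the standard form [assuming t > -3]: now 5*log(t + 3) + ∫(2/(t + 2)) dt + ∫(3/(t + 4)) dt.
Step 3. Evaluate the standard form [assuming t > -2]: now 2*log(t + 2) + 5*log(t + 3) + ∫(3/(t + 4)) dt.
Step 4. Evaluate the standard form [assuming t > -4]: now 2*log(t + 2) + 5*log(t + 3) + 3*log(t + 4).
Answer: 2*log(t + 2) + 5*log(t + 3) + 3*log(t + 4).


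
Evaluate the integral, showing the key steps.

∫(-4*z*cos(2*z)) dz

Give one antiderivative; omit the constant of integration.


Step 1. Integrate ∫(-4*z*cos(2*z)) dz by parts with u = z, dv = (-4*cos(2*z)) dz, so v = -2*sin(2*z): now -2*z*sin(2*z) + ∫(2*sin(2*z)) dz.
Step 2. Evaluate the standard form: now -2*z*sin(2*z) - cos(2*z).
Answer: -2*z*sin(2*z) - cos(2*z).


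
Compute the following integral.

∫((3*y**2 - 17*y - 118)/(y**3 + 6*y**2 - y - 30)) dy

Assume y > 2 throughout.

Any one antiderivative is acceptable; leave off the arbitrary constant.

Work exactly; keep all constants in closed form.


Answer: -4*log(y - 2) + 4*log(y + 3) + 3*log(y + 5).


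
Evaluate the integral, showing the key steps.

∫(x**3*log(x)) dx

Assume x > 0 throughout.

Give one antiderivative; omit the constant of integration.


Step 1. Integrate ∫(x**3*log(x)) dx by parts with u = log(x), dv = (x**3) dx, so v = x**4/4 [assuming x > 0]: now x**4*log(x)/4 + ∫(-x**3/4) dx.
Step 2. Evaluate the standard form: now x**4*log(x)/4 - x**4/16.
Answer: x**4*log(x)/4 - x**4/16.


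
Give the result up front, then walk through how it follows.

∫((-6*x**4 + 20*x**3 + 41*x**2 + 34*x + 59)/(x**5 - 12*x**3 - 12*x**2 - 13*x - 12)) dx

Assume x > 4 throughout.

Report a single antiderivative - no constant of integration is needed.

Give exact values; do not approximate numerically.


The answer is log(x - 4) - 2*log(x + 1) - 5*log(x + 3) - atan(x).
Step 1. Decompose ∫((-6*x**4 + 20*x**3 + 41*x**2 + 34*x + 59)/(x**5 - 12*x**3 - 12*x**2 - 13*x - 12)) dx by partial fractions, (-6*x**4 + 20*x**3 + 41*x**2 + 34*x + 59)/(x**5 - 12*x**3 - 12*x**2 - 13*x - 12) = -1/(x**2 + 1) - 5/(x + 3) - 2/(x + 1) + 1/(x - 4): now ∫(1/(x - 4)) dx + ∫(-2/(x + 1)) dx + ∫(-5/(x + 3)) dx + ∫(-1/(x**2 + 1)) dx.
Step 2. Evaluate the standard form [assuming x > 4]: now log(x - 4) + ∫(-2/(x + 1)) dx + ∫(-5/(x + 3)) dx + ∫(-1/(x**2 + 1)) dx.
Step 3. Evaluate the standard form [assuming x > -1]: now log(x - 4) - 2*log(x + 1) + ∫(-5/(x + 3)) dx + ∫(-1/(x**2 + 1)) dx.
Step 4. Evaluate the standard form [assuming x > -3]: now log(x - 4) - 2*log(x + 1) - 5*log(x + 3) + ∫(-1/(x**2 + 1)) dx.
Step 5. Evaluate the standard form: now log(x - 4) - 2*log(x + 1) - 5*log(x + 3) - atan(x).
Answer: log(x - 4) - 2*log(x + 1) - 5*log(x + 3) - atan(x).


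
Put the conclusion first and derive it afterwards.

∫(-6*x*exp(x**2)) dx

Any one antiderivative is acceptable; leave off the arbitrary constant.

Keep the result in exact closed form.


The answer is -3*exp(x**2).
Step 1. Substitute u = x**2, turning ∫(-6*x*exp(x**2)) dx into ∫(-3*exp(u)) du: now ∫(-3*exp(u)) du.
Step 2. Evaluate the standard form: now -3*exp(u).
Step 3. Substitute back u = x**2: now -3*exp(x**2).
Answer: -3*exp(x**2).


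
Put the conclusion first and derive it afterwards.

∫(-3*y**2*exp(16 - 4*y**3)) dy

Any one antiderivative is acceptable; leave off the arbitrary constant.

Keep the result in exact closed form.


The answer is exp(16 - 4*y**3)/4.
Step 1. Substitute u = y**3 - 4, turning ∫(-3*y**2*exp(16 - 4*y**3)) dy into ∫(-exp(-4*u)) du: now ∫(-exp(-4*u)) du.
Step 2. Evaluate the standard form: now exp(-4*u)/4.
Step 3. Substitute back u = y**3 - 4: now exp(16 - 4*y**3)/4.
Answer: exp(16 - 4*y**3)/4.


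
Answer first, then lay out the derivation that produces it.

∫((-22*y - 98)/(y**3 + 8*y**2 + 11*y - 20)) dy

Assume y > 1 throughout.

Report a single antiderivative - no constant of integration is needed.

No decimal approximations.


The answer is -4*log(y - 1) + 2*log(y + 4) + 2*log(y + 5).
Step 1. Decompose ∫((-22*y - 98)/(y**3 + 8*y**2 + 11*y - 20)) dy by partial fractions, (-22*y - 98)/(y**3 + 8*y**2 + 11*y - 20) = 2/(y + 5) + 2/(y + 4) - 4/(y - 1): now ∫(-4/(y - 1)) dy + ∫(2/(y + 4)) dy + ∫(2/(y + 5)) dy.
Step 2. Evaluate the standard form [assuming y > 1]: now -4*log(y - 1) + ∫(2/(y + 4)) dy + ∫(2/(y + 5)) dy.
Step 3. Evaluate the standard form [assuming y > -4]: now -4*log(y - 1) + 2*log(y + 4) + ∫(2/(y + 5)) dy.
Step 4. Evaluate the standard form [assuming y > -5]: now -4*log(y - 1) + 2*log(y + 4) + 2*log(y + 5).
Answer: -4*log(y - 1) + 2*log(y + 4) + 2*log(y + 5).


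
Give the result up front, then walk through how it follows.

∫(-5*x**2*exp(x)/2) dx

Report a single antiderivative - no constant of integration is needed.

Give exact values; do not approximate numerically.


The answer is -5*x**2*exp(x)/2 + 5*x*exp(x) - 5*exp(x).
Step 1. Integrate ∫(-5*x**2*exp(x)/2) dx by parts with u = x**2, dv = (-5*exp(x)/2) dx, so v = -5*exp(x)/2: now -5*x**2*exp(x)/2 + ∫(5*x*exp(x)) dx.
Step 2. Integrate ∫(5*x*exp(x)) dx by parts with u = x, dv = (5*exp(x)) dx, so v = 5*exp(x): now -5*x**2*exp(x)/2 + 5*x*exp(x) + ∫(-5*exp(x)) dx.
Step 3. Evaluate the standard form: now -5*x**2*exp(x)/2 + 5*x*exp(x) - 5*exp(x).
Answer: -5*x**2*exp(x)/2 + 5*x*exp(x) - 5*exp(x).


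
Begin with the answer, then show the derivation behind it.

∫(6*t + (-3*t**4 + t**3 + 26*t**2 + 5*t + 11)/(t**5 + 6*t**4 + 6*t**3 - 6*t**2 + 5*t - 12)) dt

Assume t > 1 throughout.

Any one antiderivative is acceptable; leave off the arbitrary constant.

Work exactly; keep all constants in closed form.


The answer is 3*t**2 + log(t - 1) + log(t + 3) - 5*log(t + 4) + atan(t).
Step 1. Rewrite: now ∫(6*t) dt + ∫((-3*t**4 + t**3 + 26*t**2 + 5*t + 11)/(t**5 + 6*t**4 + 6*t**3 - 6*t**2 + 5*t - 12)) dt.
Step 2. Decompose ∫((-3*t**4 + t**3 + 26*t**2 + 5*t + 11)/(t**5 + 6*t**4 + 6*t**3 - 6*t**2 + 5*t - 12)) dt by partial fractions, (-3*t**4 + t**3 + 26*t**2 + 5*t + 11)/(t**5 + 6*t**4 + 6*t**3 - 6*t**2 + 5*t - 12) = 1/(t**2 + 1) - 5/(t + 4) + 1/(t + 3) + 1/(t - 1): now ∫(6*t) dt + ∫(1/(t - 1)) dt + ∫(1/(t + 3)) dt + ∫(-5/(t + 4)) dt + ∫(1/(t**2 + 1)) dt.
Step 3. Evaluate the standard form [assuming t > -3]: now log(t + 3) + ∫(6*t) dt + ∫(1/(t - 1)) dt + ∫(-5/(t + 4)) dt + ∫(1/(t**2 + 1)) dt.
Step 4. Evaluate the standard form [assuming t > 1]: now log(t - 1) + log(t + 3) + ∫(6*t) dt + ∫(-5/(t + 4)) dt + ∫(1/(t**2 + 1)) dt.
Step 5. Evaluate the standard form [assuming t > -4]: now log(t - 1) + log(t + 3) - 5*log(t + 4) + ∫(6*t) dt + ∫(1/(t**2 + 1)) dt.
Step 6. Evaluate the standard form: now log(t - 1) + log(t + 3) - 5*log(t + 4) + atan(t) + ∫(6*t) dt.
Step 7. Evaluate the standard form: now 3*t**2 + log(t - 1) + log(t + 3) - 5*log(t + 4) + atan(t).
Answer: 3*t**2 + log(t - 1) + log(t + 3) - 5*log(t + 4) + atan(t).


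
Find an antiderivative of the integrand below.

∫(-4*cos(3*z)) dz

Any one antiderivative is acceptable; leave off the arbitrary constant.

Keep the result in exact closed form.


Answer: -4*sin(3*z)/3.


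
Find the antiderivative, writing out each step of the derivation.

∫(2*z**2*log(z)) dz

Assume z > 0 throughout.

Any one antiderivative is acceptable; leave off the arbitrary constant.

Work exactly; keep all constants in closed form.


Step 1. Integrate ∫(2*z**2*log(z)) dz by parts with u = log(z), dv = (2*z**2) dz, so v = 2*z**3/3 [assuming z > 0]: now 2*z**3*log(z)/3 + ∫(-2*z**2/3) dz.
Step 2. Evaluate the standard form: now 2*z**3*log(z)/3 - 2*z**3/9.
Answer: 2*z**3*log(z)/3 - 2*z**3/9.


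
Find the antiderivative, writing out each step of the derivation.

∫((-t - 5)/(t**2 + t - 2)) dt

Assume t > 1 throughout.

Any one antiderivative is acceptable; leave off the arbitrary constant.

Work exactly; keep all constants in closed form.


Step 1. Decompose ∫((-t - 5)/(t**2 + t - 2)) dt by partial fractions, (-t - 5)/(t**2 + t - 2) = 1/(t + 2) - 2/(t - 1): now ∫(-2/(t - 1)) dt + ∫(1/(t + 2)) dt.
Step 2. Evaluate the standard form [assuming t > 1]: now -2*log(t - 1) + ∫(1/(t + 2)) dt.
Step 3. Evaluate the standard form [assuming t > -2]: now -2*log(t - 1) + log(t + 2).
Answer: -2*log(t - 1) + log(t + 2).


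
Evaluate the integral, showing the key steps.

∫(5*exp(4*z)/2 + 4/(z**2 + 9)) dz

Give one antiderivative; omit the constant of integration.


Step 1. Rewrite: now ∫(4/(z**2 + 9)) dz + ∫(5*exp(4*z)/2) dz.
Step 2. Evaluate the standard form: now 5*exp(4*z)/8 + ∫(4/(z**2 + 9)) dz.
Step 3. Evaluate the standard form: now 5*exp(4*z)/8 + 4*atan(z/3)/3.
Answer: 5*exp(4*z)/8 + 4*atan(z/3)/3.


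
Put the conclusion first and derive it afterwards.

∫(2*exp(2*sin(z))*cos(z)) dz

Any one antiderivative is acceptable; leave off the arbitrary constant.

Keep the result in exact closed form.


The answer is exp(2*sin(z)).
Step 1. Substitute u = sin(z), turning ∫(2*exp(2*sin(z))*cos(z)) dz into ∫(2*exp(2*u)) du: now ∫(2*exp(2*u)) du.
Step 2. Evaluate the standard form: now exp(2*u).
Step 3. Substitute back u = sin(z): now exp(2*sin(z)).
Answer: exp(2*sin(z)).


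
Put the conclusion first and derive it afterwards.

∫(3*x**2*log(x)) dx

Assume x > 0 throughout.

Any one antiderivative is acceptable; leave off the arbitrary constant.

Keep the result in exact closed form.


The answer is x**3*log(x) - x**3/3.
Step 1. Integrate ∫(3*x**2*log(x)) dx by parts with u = log(x), dv = (3*x**2) dx, so v = x**3 [assuming x > 0]: now x**3*log(x) + ∫(-x**2) dx.
Step 2. Evaluate the standard form: now x**3*log(x) - x**3/3.
Answer: x**3*log(x) - x**3/3.


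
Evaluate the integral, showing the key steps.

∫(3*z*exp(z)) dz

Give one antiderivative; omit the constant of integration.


Step 1. Integrate ∫(3*z*exp(z)) dz by parts with u = z, dv = (3*exp(z)) dz, so v = 3*exp(z): now 3*z*exp(z) + ∫(-3*exp(z)) dz.
Step 2. Evaluate the standard form: now 3*z*exp(z) - 3*exp(z).
Answer: 3*z*exp(z) - 3*exp(z).


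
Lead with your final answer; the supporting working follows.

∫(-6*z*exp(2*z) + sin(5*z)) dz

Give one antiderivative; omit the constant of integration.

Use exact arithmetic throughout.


The answer is -3*z*exp(2*z) + 3*exp(2*z)/2 - cos(5*z)/5.
Step 1. Rewrite: now ∫(-6*z*exp(2*z)) dz + ∫(sin(5*z)) dz.
Step 2. Evaluate the standard form: now -cos(5*z)/5 + ∫(-6*z*exp(2*z)) dz.
Step 3. Integrate ∫(-6*z*exp(2*z)) dz by parts with u = z, dv = (-6*exp(2*z)) dz, so v = -3*exp(2*z): now -3*z*exp(2*z) - cos(5*z)/5 + ∫(3*exp(2*z)) dz.
Step 4. Evaluate the standard form: now -3*z*exp(2*z) + 3*exp(2*z)/2 - cos(5*z)/5.
Answer: -3*z*exp(2*z) + 3*exp(2*z)/2 - cos(5*z)/5.


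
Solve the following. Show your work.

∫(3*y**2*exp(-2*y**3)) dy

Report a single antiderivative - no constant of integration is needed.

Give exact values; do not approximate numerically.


Step 1. Substitute u = y**3, turning ∫(3*y**2*exp(-2*y**3)) dy into ∫(exp(-2*u)) du: now ∫(exp(-2*u)) du.
Step 2. Evaluate the standard form: now -exp(-2*u)/2.
Step 3. Substitute back u = y**3: now -exp(-2*y**3)/2.
Answer: -exp(-2*y**3)/2.


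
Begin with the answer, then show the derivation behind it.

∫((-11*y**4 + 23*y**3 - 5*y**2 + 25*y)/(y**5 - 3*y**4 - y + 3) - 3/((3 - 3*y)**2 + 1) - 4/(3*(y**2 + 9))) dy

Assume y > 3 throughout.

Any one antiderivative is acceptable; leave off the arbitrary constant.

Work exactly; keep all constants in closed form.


The answer is -3*log(y - 3) - 4*log(y - 1) - 4*log(y + 1) - 4*atan(y/3)/9 - atan(y) - atan(3*y - 3).
Step 1. Rewrite: now ∫((-11*y**4 + 23*y**3 - 5*y**2 + 25*y)/(y**5 - 3*y**4 - y + 3)) dy + ∫(-4/(3*(y**2 + 9))) dy + ∫(-3/((3 - 3*y)**2 + 1)) dy.
Step 2. Evaluate the standard form: now -4*atan(y/3)/9 + ∫((-11*y**4 + 23*y**3 - 5*y**2 + 25*y)/(y**5 - 3*y**4 - y + 3)) dy + ∫(-3/((3 - 3*y)**2 + 1)) dy.
Step 3. Substitute u = 3 - 3*y, turning ∫(-3/((3 - 3*y)**2 + 1)) dy into ∫(1/(u**2 + 1)) du: now -4*atan(y/3)/9 + ∫((-11*y**4 + 23*y**3 - 5*y**2 + 25*y)/(y**5 - 3*y**4 - y + 3)) dy + ∫(1/(u**2 + 1)) du.
Step 4. Evaluate the standard form: now atan(u) - 4*atan(y/3)/9 + ∫((-11*y**4 + 23*y**3 - 5*y**2 + 25*y)/(y**5 - 3*y**4 - y + 3)) dy.
Step 5. Substitute back u = 3 - 3*y: now -4*atan(y/3)/9 - atan(3*y - 3) + ∫((-11*y**4 + 23*y**3 - 5*y**2 + 25*y)/(y**5 - 3*y**4 - y + 3)) dy.
Step 6. Decompose ∫((-11*y**4 + 23*y**3 - 5*y**2 + 25*y)/(y**5 - 3*y**4 - y + 3)) dy by partial fractions, (-11*y**4 + 23*y**3 - 5*y**2 + 25*y)/(y**5 - 3*y**4 - y + 3) = -1/(y**2 + 1) - 4/(y + 1) - 4/(y - 1) - 3/(y - 3): now -4*atan(y/3)/9 - atan(3*y - 3) + ∫(-3/(y - 3)) dy + ∫(-4/(y - 1)) dy + ∫(-4/(y + 1)) dy + ∫(-1/(y**2 + 1)) dy.
Step 7. Evaluate the standard form [assuming y > -1]: now -4*log(y + 1) - 4*atan(y/3)/9 - atan(3*y - 3) + ∫(-3/(y - 3)) dy + ∫(-4/(y - 1)) dy + ∫(-1/(y**2 + 1)) dy.
Step 8. Evaluate the standard form [assuming y > 1]: now -4*log(y - 1) - 4*log(y + 1) - 4*atan(y/3)/9 - atan(3*y - 3) + ∫(-3/(y - 3)) dy + ∫(-1/(y**2 + 1)) dy.
Step 9. Evaluate the standard form [assuming y > 3]: now -3*log(y - 3) - 4*log(y - 1) - 4*log(y + 1) - 4*atan(y/3)/9 - atan(3*y - 3) + ∫(-1/(y**2 + 1)) dy.
Step 10. Evaluate the standard form: now -3*log(y - 3) - 4*log(y - 1) - 4*log(y + 1) - 4*atan(y/3)/9 - atan(y) - atan(3*y - 3).
Answer: -3*log(y - 3) - 4*log(y - 1) - 4*log(y + 1) - 4*atan(y/3)/9 - atan(y) - atan(3*y - 3).


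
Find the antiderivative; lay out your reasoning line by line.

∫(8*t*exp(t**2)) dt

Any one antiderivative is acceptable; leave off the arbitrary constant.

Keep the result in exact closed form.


Step 1. Substitute u = t**2, turning ∫(8*t*exp(t**2)) dt into ∫(4*exp(u)) du: now ∫(4*exp(u)) du.
Step 2. Evaluate the standard form: now 4*exp(u).
Step 3. Substitute back u = t**2: now 4*exp(t**2).
Answer: 4*exp(t**2).


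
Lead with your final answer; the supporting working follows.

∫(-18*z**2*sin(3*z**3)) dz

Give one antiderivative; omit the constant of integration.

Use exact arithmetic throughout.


The answer is 2*cos(3*z**3).
Step 1. Substitute u = z**3, turning ∫(-18*z**2*sin(3*z**3)) dz into ∫(-6*sin(3*u)) du: now ∫(-6*sin(3*u)) du.
Step 2. Evaluate the standard form: now 2*cos(3*u).
Step 3. Substitute back u = z**3: now 2*cos(3*z**3).
Answer: 2*cos(3*z**3).


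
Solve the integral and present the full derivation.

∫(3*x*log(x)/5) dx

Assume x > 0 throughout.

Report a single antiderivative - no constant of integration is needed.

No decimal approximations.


Step 1. Integrate ∫(3*x*log(x)/5) dx by parts with u = log(x), dv = (3*x/5) dx, so v = 3*x**2/10 [assuming x > 0]: now 3*x**2*log(x)/10 + ∫(-3*x/10) dx.
Step 2. Evaluate the standard form: now 3*x**2*log(x)/10 - 3*x**2/20.
Answer: 3*x**2*log(x)/10 - 3*x**2/20.


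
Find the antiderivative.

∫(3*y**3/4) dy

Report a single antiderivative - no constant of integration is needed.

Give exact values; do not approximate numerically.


Answer: 3*y**4/16.


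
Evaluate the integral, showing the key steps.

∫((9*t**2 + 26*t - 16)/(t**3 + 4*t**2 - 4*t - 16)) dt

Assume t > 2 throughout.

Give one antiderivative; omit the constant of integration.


Step 1. Decompose ∫((9*t**2 + 26*t - 16)/(t**3 + 4*t**2 - 4*t - 16)) dt by partial fractions, (9*t**2 + 26*t - 16)/(t**3 + 4*t**2 - 4*t - 16) = 2/(t + 4) + 4/(t + 2) + 3/(t - 2): now ∫(3/(t - 2)) dt + ∫(4/(t + 2)) dt + ∫(2/(t + 4)) dt.
Step 2. Evaluate the standard form [assuming t > -2]: now 4*log(t + 2) + ∫(3/(t - 2)) dt + ∫(2/(t + 4)) dt.
Step 3. Evaluate the standard form [assuming t > -4]: now 4*log(t + 2) + 2*log(t + 4) + ∫(3/(t - 2)) dt.
Step 4. Evaluate the standard form [assuming t > 2]: now 3*log(t - 2) + 4*log(t + 2) + 2*log(t + 4).
Answer: 3*log(t - 2) + 4*log(t + 2) + 2*log(t + 4).


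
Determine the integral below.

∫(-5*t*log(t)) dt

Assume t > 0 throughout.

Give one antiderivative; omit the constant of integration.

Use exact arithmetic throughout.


Answer: -5*t**2*log(t)/2 + 5*t**2/4.


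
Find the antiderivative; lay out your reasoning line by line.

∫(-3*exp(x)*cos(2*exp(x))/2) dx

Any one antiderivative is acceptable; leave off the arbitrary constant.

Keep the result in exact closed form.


Step 1. Substitute u = exp(x), turning ∫(-3*exp(x)*cos(2*exp(x))/2) dx into ∫(-3*cos(2*u)/2) du: now ∫(-3*cos(2*u)/2) du.
Step 2. Evaluate the standard form: now -3*sin(2*u)/4.
Step 3. Substitute back u = exp(x): now -3*sin(2*exp(x))/4.
Answer: -3*sin(2*exp(x))/4.


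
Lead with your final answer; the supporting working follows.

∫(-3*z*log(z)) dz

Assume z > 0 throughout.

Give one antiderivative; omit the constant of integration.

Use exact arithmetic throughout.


The answer is -3*z**2*log(z)/2 + 3*z**2/4.
Step 1. Integrate ∫(-3*z*log(z)) dz by parts with u = log(z), dv = (-3*z) dz, so v = -3*z**2/2 [assuming z > 0]: now -3*z**2*log(z)/2 + ∫(3*z/2) dz.
Step 2. Evaluate the standard form: now -3*z**2*log(z)/2 + 3*z**2/4.
Answer: -3*z**2*log(z)/2 + 3*z**2/4.


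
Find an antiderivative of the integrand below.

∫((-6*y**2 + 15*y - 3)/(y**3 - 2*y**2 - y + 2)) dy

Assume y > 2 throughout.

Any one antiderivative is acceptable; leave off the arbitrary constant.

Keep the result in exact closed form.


Answer: log(y - 2) - 3*log(y - 1) - 4*log(y + 1).


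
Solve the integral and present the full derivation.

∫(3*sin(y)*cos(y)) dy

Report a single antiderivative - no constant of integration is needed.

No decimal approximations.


Step 1. Substitute u = sin(y), turning ∫(3*sin(y)*cos(y)) dy into ∫(3*u) du: now ∫(3*u) du.
Step 2. Evaluate the standard form: now 3*u**2/2.
Step 3. Substitute back u = sin(y): now 3*sin(y)**2/2.
Answer: 3*sin(y)**2/2.
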